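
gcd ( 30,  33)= 3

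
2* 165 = 330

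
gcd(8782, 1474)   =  2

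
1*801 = 801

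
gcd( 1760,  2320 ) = 80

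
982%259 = 205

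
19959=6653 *3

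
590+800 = 1390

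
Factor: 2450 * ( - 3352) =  - 2^4*5^2*7^2*419^1 = - 8212400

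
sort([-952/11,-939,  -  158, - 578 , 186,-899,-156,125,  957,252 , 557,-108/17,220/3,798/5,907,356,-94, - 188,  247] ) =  [-939,-899, - 578, - 188, - 158,-156  , - 94,-952/11, - 108/17, 220/3,125,798/5,186,247,252,356,557,907, 957 ] 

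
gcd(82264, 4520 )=904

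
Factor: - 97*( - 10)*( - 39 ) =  - 2^1*3^1*5^1 * 13^1*97^1 = - 37830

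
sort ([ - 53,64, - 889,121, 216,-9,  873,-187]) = [ - 889 , - 187, - 53, - 9,  64, 121,216, 873] 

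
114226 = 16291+97935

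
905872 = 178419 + 727453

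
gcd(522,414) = 18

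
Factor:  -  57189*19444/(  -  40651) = 1111982916/40651  =  2^2*3^1*11^1*13^(-1)*53^(-1)*59^( - 1)*1733^1 * 4861^1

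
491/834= 491/834 = 0.59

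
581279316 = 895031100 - 313751784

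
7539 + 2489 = 10028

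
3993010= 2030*1967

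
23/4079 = 23/4079 =0.01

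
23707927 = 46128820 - 22420893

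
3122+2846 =5968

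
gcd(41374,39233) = 1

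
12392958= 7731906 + 4661052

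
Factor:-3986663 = -3986663^1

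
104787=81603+23184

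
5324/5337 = 5324/5337 = 1.00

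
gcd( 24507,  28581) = 21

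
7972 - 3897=4075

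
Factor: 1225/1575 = 7/9 = 3^( - 2)*7^1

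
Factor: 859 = 859^1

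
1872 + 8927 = 10799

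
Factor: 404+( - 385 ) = 19 = 19^1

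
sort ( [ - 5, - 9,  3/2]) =[ - 9, - 5, 3/2]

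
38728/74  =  19364/37  =  523.35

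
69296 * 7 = 485072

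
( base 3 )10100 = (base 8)132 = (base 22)42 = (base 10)90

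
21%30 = 21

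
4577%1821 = 935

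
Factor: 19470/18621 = 6490/6207 = 2^1*3^( - 1)*5^1*11^1 * 59^1*2069^( - 1) 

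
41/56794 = 41/56794 = 0.00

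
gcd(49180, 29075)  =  5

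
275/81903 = 275/81903 =0.00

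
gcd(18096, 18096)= 18096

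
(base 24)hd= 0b110100101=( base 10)421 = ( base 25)GL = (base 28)f1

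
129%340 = 129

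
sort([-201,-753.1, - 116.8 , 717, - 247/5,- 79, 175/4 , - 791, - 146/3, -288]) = [-791  ,  -  753.1, - 288, - 201,-116.8, - 79,  -  247/5 ,-146/3,175/4,717 ]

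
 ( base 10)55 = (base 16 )37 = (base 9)61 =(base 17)34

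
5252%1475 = 827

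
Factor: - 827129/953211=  - 3^(-1)* 7^( - 1 ) *19^ (-1) * 2389^( -1)*827129^1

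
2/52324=1/26162 = 0.00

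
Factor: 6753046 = 2^1*17^1*83^1 * 2393^1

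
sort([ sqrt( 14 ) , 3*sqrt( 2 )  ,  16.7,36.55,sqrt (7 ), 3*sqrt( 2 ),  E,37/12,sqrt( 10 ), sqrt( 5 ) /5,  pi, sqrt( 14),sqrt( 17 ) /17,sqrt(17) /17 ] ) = [sqrt( 17 ) /17 , sqrt( 17 ) /17,sqrt( 5)/5, sqrt ( 7 ) , E,  37/12, pi,  sqrt( 10), sqrt(14),sqrt( 14 ), 3*sqrt( 2),  3*sqrt( 2),16.7,36.55] 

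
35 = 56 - 21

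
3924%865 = 464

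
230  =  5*46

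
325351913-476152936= - 150801023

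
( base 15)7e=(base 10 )119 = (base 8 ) 167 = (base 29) 43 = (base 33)3K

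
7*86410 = 604870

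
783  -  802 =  -19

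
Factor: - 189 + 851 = 662 = 2^1*331^1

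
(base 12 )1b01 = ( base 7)12442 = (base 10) 3313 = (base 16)cf1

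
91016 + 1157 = 92173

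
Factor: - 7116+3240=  - 3876 = - 2^2 * 3^1*17^1*19^1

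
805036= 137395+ 667641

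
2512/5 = 502+2/5 = 502.40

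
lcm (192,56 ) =1344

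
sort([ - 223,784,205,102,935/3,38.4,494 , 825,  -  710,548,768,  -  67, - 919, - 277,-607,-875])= [- 919,  -  875 ,- 710, - 607, - 277, - 223,- 67, 38.4, 102, 205,935/3,494, 548,768, 784,825]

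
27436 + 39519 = 66955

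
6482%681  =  353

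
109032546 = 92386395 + 16646151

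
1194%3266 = 1194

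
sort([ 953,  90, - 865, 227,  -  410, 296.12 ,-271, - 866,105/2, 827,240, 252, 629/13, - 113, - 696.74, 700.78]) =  [ - 866, - 865,  -  696.74, -410, - 271, -113,629/13 , 105/2, 90,227, 240,252,296.12,700.78,827,953]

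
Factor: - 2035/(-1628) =5/4 = 2^( - 2 )  *5^1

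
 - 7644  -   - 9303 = 1659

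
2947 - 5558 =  - 2611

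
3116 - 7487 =  -  4371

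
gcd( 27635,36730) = 5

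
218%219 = 218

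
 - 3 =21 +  - 24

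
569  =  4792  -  4223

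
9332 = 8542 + 790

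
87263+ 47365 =134628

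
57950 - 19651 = 38299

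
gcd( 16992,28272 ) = 48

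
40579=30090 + 10489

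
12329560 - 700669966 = -688340406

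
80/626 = 40/313 = 0.13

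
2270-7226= - 4956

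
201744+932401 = 1134145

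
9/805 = 9/805 = 0.01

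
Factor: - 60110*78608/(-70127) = 4725126880/70127 = 2^5*5^1*17^3*23^( - 1)*3049^(-1)* 6011^1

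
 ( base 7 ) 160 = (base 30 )31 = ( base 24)3j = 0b1011011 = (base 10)91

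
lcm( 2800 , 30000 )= 210000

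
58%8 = 2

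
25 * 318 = 7950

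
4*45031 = 180124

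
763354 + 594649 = 1358003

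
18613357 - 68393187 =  - 49779830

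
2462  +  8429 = 10891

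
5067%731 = 681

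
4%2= 0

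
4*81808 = 327232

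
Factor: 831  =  3^1*277^1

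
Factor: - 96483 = -3^1*29^1*1109^1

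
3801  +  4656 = 8457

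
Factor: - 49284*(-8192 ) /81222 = 67289088/13537=2^14* 3^1*37^2*13537^(- 1 )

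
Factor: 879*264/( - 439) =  - 232056/439 = -  2^3*3^2*  11^1*293^1*439^( - 1 )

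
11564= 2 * 5782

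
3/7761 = 1/2587 = 0.00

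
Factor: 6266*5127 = 2^1*3^1*13^1*241^1 *1709^1 = 32125782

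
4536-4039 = 497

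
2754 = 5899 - 3145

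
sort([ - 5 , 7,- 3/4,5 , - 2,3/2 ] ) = [ - 5, - 2 , - 3/4, 3/2,5, 7]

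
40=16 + 24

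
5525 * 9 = 49725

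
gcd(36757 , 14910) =7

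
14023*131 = 1837013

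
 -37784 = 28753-66537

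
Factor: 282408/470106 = 164/273 = 2^2*3^( - 1 )*7^( - 1)*13^( - 1)*41^1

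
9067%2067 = 799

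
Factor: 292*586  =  171112  =  2^3*73^1*293^1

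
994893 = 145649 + 849244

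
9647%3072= 431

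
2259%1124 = 11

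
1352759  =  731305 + 621454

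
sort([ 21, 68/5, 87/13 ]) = [ 87/13,68/5, 21 ]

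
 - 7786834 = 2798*( - 2783 )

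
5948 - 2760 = 3188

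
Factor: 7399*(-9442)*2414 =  - 168645318212 =-2^2*7^2*17^1*71^1*151^1*4721^1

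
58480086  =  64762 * 903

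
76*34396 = 2614096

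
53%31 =22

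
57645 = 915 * 63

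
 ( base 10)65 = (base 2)1000001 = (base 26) 2d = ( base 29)27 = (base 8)101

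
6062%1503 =50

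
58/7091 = 58/7091=0.01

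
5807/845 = 5807/845 = 6.87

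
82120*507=41634840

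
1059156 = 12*88263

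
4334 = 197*22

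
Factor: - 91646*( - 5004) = 2^3*3^2*139^1*45823^1 = 458596584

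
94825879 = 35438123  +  59387756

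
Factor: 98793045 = 3^2*5^1 *13^1 *97^1*1741^1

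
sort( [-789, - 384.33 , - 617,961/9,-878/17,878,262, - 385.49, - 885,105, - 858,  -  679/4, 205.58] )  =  [ - 885, - 858, - 789, - 617,- 385.49,- 384.33 , - 679/4, - 878/17,105, 961/9, 205.58,262,878] 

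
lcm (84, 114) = 1596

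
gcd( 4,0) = 4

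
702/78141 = 234/26047 = 0.01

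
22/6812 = 11/3406 =0.00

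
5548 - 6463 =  - 915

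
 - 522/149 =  - 522/149= - 3.50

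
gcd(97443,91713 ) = 3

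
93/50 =93/50=   1.86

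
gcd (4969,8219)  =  1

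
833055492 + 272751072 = 1105806564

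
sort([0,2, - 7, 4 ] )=[-7, 0, 2, 4 ]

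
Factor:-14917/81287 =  - 7^1*29^( - 1) * 2131^1*2803^( - 1 )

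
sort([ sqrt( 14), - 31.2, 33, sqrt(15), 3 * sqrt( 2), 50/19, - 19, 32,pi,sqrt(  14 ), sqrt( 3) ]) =[ - 31.2,- 19, sqrt ( 3 ), 50/19,  pi, sqrt( 14),  sqrt( 14) , sqrt(15 ),  3*sqrt( 2), 32,33] 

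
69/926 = 69/926 = 0.07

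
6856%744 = 160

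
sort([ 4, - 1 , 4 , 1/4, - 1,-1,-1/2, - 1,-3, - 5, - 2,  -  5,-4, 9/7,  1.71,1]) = [ - 5, - 5, - 4 , - 3,- 2, - 1 ,-1, - 1, -1 ,  -  1/2,1/4,1,9/7, 1.71,4,  4] 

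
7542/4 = 1885 + 1/2 = 1885.50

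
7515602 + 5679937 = 13195539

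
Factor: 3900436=2^2*47^1*20747^1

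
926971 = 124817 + 802154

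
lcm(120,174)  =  3480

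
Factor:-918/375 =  - 306/125= - 2^1*3^2*5^( -3)*17^1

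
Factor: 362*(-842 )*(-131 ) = 39929324 = 2^2*131^1*181^1*421^1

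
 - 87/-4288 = 87/4288 = 0.02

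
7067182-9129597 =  - 2062415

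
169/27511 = 169/27511 = 0.01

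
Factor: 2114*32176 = 68020064=2^5*7^1*151^1*2011^1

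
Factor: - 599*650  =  -389350 = - 2^1*5^2 * 13^1*599^1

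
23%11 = 1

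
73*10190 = 743870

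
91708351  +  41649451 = 133357802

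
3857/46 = 3857/46 = 83.85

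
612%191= 39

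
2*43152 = 86304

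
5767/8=5767/8 = 720.88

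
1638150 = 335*4890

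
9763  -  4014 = 5749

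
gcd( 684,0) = 684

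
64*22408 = 1434112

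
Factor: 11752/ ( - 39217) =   -  2^3*13^1*113^1*39217^ (  -  1 ) 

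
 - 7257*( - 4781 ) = 34695717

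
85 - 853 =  - 768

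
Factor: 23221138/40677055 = 2^1*5^( - 1) * 83^( -1) * 98017^(  -  1 )* 11610569^1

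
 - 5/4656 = - 1 + 4651/4656 = -0.00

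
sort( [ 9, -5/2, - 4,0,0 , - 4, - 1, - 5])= [ - 5, - 4,-4,- 5/2, - 1,0, 0, 9]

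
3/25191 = 1/8397 = 0.00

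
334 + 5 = 339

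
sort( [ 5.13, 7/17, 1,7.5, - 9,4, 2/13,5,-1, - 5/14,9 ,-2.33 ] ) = [ - 9,  -  2.33,  -  1,-5/14,2/13 , 7/17 , 1, 4,5,5.13, 7.5, 9]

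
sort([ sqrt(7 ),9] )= [ sqrt( 7 ),9] 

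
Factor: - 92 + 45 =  - 47^1  =  -47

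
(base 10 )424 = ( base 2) 110101000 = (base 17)17G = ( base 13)268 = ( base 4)12220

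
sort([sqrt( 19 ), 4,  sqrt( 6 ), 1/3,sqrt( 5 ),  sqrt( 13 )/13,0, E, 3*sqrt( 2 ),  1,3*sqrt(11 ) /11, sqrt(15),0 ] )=[ 0,0,sqrt( 13) /13,1/3,3*sqrt( 11 )/11, 1, sqrt( 5),sqrt(6), E,sqrt( 15 ),4, 3*sqrt( 2),sqrt( 19 )]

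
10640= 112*95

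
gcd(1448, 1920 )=8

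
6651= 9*739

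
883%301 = 281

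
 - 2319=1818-4137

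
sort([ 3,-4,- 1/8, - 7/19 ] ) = [  -  4, - 7/19, - 1/8, 3] 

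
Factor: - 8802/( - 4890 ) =3^2*5^( - 1 ) = 9/5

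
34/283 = 34/283 = 0.12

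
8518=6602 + 1916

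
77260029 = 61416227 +15843802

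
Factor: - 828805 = - 5^1*23^1*7207^1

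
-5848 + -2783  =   - 8631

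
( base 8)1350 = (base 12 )520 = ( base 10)744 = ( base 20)1H4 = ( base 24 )170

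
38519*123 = 4737837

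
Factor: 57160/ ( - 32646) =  - 2^2*3^ ( - 1 )  *5^1*1429^1*5441^( - 1) = -28580/16323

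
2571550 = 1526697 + 1044853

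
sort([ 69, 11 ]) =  [11,  69]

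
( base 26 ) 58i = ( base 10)3606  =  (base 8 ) 7026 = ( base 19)9IF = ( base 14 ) 1458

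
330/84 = 55/14  =  3.93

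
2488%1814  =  674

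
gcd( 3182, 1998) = 74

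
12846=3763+9083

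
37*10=370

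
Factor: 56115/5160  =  87/8=2^( - 3 ) *3^1*29^1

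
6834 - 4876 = 1958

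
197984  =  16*12374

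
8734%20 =14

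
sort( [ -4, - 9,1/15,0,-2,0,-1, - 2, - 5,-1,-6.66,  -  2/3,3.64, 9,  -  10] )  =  [ - 10, - 9, - 6.66, - 5 , - 4, - 2, - 2, - 1,- 1 , - 2/3, 0, 0, 1/15,3.64,9 ]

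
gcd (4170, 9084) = 6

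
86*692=59512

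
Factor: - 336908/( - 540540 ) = 3^( - 3 )*5^( - 1 )*7^(- 1 )*19^1 * 31^1 = 589/945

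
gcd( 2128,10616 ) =8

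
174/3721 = 174/3721 = 0.05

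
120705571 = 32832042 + 87873529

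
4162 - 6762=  - 2600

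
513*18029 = 9248877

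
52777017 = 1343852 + 51433165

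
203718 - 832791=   -  629073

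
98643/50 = 98643/50 = 1972.86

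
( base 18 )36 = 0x3c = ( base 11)55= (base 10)60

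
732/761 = 732/761   =  0.96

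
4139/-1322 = -4139/1322 = -3.13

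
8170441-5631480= 2538961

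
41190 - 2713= 38477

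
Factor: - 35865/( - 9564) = 2^(-2)*3^1*5^1 =15/4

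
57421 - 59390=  -1969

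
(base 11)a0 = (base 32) 3E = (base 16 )6E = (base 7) 215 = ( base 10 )110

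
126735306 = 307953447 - 181218141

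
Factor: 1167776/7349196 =291944/1837299  =  2^3* 3^ ( - 1)*523^( - 1)*1171^( -1)*36493^1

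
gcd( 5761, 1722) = 7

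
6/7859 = 6/7859 = 0.00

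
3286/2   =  1643 = 1643.00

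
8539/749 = 8539/749 = 11.40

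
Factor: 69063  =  3^1*23021^1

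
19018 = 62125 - 43107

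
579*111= 64269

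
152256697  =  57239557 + 95017140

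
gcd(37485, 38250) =765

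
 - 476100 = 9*( - 52900)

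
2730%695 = 645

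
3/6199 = 3/6199  =  0.00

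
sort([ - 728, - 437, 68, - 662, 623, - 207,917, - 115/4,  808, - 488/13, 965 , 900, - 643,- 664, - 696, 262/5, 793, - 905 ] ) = [- 905, - 728 , - 696, - 664  , - 662,-643, - 437,-207,-488/13, - 115/4, 262/5, 68, 623, 793, 808, 900,917,  965]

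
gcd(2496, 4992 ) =2496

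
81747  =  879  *93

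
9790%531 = 232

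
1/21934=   1/21934 = 0.00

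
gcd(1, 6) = 1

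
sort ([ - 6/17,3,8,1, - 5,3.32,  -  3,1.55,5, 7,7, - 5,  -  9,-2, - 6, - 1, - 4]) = [-9 ,-6 , - 5,-5, - 4, - 3, - 2, - 1,  -  6/17,1,1.55,3,3.32, 5,7, 7,8] 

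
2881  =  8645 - 5764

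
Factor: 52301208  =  2^3*3^1*2179217^1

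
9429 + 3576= 13005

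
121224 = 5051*24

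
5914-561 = 5353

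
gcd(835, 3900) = 5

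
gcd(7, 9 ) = 1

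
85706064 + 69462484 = 155168548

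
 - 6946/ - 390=17 + 158/195= 17.81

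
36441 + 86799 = 123240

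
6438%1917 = 687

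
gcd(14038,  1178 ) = 2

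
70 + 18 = 88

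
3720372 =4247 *876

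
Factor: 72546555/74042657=3^1*5^1 * 13^( - 1)*281^( - 1) * 389^1  *  12433^1*20269^( - 1) 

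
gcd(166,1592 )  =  2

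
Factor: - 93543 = -3^1*31181^1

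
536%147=95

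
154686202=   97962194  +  56724008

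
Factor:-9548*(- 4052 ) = 38688496 = 2^4*7^1 * 11^1 * 31^1 *1013^1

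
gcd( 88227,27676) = 1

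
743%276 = 191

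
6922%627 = 25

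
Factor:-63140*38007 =-2399761980 = -2^2*3^2*5^1 * 7^1*11^1*41^2* 103^1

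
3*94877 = 284631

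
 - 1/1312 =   -  1/1312   =  - 0.00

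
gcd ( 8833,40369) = 73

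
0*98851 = 0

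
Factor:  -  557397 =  - 3^2*61933^1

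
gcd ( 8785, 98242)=1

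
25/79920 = 5/15984  =  0.00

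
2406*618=1486908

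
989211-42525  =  946686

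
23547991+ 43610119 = 67158110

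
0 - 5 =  - 5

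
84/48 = 1 + 3/4 = 1.75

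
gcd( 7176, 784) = 8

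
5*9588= 47940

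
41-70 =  - 29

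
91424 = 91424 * 1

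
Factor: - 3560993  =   - 3560993^1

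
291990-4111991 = -3820001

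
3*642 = 1926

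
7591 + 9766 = 17357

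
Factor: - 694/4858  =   - 1/7 =- 7^( - 1 ) 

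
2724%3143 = 2724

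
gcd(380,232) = 4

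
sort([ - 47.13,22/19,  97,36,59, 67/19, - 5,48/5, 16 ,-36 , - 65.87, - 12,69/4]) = [ - 65.87, - 47.13, - 36 ,- 12,-5,  22/19 , 67/19,48/5,  16, 69/4,36,  59,  97]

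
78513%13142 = 12803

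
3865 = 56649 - 52784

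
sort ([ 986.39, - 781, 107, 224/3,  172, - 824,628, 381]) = [-824,-781, 224/3,107, 172, 381, 628,986.39]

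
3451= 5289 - 1838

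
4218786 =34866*121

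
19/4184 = 19/4184 =0.00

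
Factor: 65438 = 2^1*32719^1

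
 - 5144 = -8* 643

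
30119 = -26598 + 56717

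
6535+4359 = 10894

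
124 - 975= - 851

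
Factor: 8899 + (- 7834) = 1065 = 3^1*5^1*71^1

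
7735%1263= 157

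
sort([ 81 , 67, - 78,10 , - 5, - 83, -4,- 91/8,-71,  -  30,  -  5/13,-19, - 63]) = [ - 83,  -  78, - 71,-63, - 30,-19,- 91/8, - 5,  -  4, - 5/13, 10, 67, 81] 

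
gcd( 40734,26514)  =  18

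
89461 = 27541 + 61920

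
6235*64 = 399040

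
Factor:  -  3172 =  - 2^2 * 13^1*61^1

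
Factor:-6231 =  - 3^1*31^1*67^1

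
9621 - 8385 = 1236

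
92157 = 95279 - 3122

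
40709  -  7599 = 33110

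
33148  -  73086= - 39938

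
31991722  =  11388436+20603286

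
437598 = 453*966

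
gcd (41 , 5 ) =1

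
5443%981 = 538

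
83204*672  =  55913088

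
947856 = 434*2184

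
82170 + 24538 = 106708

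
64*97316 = 6228224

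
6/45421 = 6/45421 = 0.00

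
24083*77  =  1854391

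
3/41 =3/41 =0.07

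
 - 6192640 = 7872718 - 14065358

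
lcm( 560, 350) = 2800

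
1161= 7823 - 6662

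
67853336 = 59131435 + 8721901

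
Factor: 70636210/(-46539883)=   -2^1*5^1*13^(-1 )*53^(-1 )*1327^1*5323^1*67547^( - 1)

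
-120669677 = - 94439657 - 26230020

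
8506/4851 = 8506/4851 = 1.75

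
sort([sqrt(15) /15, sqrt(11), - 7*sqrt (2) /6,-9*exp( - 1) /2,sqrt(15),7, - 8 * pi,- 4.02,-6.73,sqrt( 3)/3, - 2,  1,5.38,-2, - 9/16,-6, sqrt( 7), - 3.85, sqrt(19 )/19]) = [ - 8* pi, - 6.73, - 6, - 4.02, - 3.85, - 2,  -  2, - 9*exp( - 1 ) /2, - 7*sqrt( 2) /6, - 9/16  ,  sqrt( 19)/19,sqrt( 15)/15, sqrt( 3)/3,1,  sqrt ( 7 ),sqrt(11 ),sqrt( 15 ),5.38,7]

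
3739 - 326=3413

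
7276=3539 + 3737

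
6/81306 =1/13551 = 0.00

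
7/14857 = 7/14857 = 0.00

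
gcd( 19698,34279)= 7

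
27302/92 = 296+35/46 =296.76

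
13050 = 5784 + 7266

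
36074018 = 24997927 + 11076091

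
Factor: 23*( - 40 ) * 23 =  - 2^3 *5^1*23^2 = - 21160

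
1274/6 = 212 + 1/3= 212.33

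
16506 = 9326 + 7180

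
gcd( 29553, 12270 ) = 3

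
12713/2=6356 + 1/2 =6356.50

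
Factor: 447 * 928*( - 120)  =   - 2^8*3^2* 5^1*29^1*149^1  =  -49777920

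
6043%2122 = 1799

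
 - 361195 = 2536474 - 2897669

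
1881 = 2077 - 196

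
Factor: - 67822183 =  - 11^1*13^1*73^2*89^1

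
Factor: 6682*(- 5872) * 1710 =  - 67094763840 = - 2^6*3^2*5^1*13^1*19^1*257^1*367^1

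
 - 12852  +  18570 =5718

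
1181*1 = 1181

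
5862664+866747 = 6729411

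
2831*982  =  2780042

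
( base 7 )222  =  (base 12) 96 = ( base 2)1110010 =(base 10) 114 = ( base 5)424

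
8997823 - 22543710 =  - 13545887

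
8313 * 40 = 332520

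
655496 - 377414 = 278082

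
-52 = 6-58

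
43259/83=43259/83 = 521.19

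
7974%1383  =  1059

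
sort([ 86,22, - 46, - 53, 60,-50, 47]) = [ - 53,-50 , -46 , 22,47 , 60,86 ] 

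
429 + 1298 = 1727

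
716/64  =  179/16= 11.19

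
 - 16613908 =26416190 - 43030098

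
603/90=67/10 =6.70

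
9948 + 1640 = 11588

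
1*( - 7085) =-7085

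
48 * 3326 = 159648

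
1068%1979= 1068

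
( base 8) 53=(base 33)1a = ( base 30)1D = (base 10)43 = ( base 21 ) 21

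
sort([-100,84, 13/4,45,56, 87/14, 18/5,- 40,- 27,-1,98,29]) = [ - 100, - 40, - 27, - 1,13/4,18/5, 87/14, 29, 45,56,84,98]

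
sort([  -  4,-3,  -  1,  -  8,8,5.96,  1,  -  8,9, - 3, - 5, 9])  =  [ - 8, - 8, - 5, - 4,  -  3, - 3, - 1,1,5.96,8,9, 9] 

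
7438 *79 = 587602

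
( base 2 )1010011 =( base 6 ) 215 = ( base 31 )2L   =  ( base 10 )83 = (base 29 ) 2p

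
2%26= 2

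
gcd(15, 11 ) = 1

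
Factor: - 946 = -2^1*11^1*43^1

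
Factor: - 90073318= - 2^1*37^1 * 1217207^1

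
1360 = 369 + 991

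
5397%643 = 253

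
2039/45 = 2039/45 = 45.31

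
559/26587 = 559/26587 = 0.02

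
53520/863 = 62+ 14/863= 62.02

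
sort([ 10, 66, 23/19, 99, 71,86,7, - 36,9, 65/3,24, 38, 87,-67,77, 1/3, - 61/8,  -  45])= [-67,-45 ,  -  36,  -  61/8, 1/3, 23/19, 7, 9, 10 , 65/3,  24  ,  38 , 66,71, 77,86, 87,99]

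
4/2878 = 2/1439 = 0.00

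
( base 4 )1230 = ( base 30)3i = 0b1101100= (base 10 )108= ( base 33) 39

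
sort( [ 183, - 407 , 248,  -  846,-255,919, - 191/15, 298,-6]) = [ - 846, - 407 , - 255,-191/15, - 6, 183, 248,298, 919 ] 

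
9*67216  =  604944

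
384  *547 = 210048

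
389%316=73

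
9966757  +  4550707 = 14517464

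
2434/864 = 2 + 353/432 = 2.82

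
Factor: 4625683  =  17^1*19^1*14321^1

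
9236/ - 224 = -2309/56 = - 41.23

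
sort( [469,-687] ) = [ - 687,469 ] 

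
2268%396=288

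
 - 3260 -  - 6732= 3472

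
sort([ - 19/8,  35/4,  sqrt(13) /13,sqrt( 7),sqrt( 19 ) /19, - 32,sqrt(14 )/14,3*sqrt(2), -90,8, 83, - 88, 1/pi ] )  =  [ - 90, - 88, - 32, - 19/8, sqrt( 19)/19 , sqrt( 14)/14,sqrt ( 13) /13, 1/pi,  sqrt ( 7 ),3*sqrt( 2),8, 35/4,  83] 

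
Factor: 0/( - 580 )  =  0 = 0^1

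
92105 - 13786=78319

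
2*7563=15126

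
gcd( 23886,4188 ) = 6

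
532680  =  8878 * 60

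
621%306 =9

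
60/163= 60/163 =0.37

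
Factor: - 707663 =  -11^1*64333^1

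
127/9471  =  127/9471=   0.01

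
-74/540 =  - 1+233/270 = -0.14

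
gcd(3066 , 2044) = 1022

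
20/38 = 10/19= 0.53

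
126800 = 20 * 6340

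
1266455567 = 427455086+839000481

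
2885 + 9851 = 12736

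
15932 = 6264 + 9668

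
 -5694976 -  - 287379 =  - 5407597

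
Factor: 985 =5^1*197^1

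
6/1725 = 2/575 = 0.00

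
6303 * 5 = 31515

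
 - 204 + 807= 603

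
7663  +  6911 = 14574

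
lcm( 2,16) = 16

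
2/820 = 1/410  =  0.00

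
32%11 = 10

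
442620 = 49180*9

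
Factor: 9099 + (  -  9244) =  - 145 = - 5^1*29^1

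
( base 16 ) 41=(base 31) 23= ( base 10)65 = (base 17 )3e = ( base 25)2F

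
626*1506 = 942756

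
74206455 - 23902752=50303703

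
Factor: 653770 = 2^1 *5^1*13^1*47^1*107^1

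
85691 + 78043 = 163734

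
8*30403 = 243224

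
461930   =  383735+78195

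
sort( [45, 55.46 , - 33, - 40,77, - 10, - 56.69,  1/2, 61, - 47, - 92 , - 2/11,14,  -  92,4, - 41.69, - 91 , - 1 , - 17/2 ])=[  -  92, - 92,-91 , - 56.69 , - 47 ,-41.69, - 40, - 33 , - 10, - 17/2,-1, - 2/11 , 1/2,4 , 14,45,55.46, 61,  77 ] 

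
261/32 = 261/32  =  8.16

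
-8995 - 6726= - 15721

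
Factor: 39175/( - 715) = -5^1*11^(  -  1) * 13^(-1)*1567^1= -  7835/143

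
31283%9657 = 2312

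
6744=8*843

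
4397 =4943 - 546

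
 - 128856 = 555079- 683935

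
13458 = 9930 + 3528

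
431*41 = 17671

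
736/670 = 1 + 33/335= 1.10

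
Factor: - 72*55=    - 2^3*3^2*5^1 * 11^1=- 3960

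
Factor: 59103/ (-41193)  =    -  3^1*11^1*23^( - 1) = - 33/23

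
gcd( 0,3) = 3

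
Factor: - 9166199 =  - 7^1*89^1*14713^1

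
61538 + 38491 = 100029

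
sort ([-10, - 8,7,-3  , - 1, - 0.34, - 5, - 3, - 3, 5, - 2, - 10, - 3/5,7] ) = [ - 10, - 10, - 8, - 5, - 3, - 3, - 3,- 2, - 1, - 3/5, - 0.34,5,7, 7]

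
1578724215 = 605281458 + 973442757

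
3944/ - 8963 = -1 + 5019/8963 =- 0.44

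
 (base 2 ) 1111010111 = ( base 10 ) 983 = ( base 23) 1jh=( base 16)3D7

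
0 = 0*684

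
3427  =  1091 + 2336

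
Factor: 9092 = 2^2*2273^1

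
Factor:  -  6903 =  -3^2  *  13^1  *  59^1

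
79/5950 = 79/5950 = 0.01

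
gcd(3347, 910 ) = 1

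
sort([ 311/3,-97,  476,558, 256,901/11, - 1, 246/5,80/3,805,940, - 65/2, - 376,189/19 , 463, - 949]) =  [ - 949,-376, - 97,-65/2, - 1,189/19,  80/3,246/5,901/11,311/3,256,463, 476,558, 805, 940 ] 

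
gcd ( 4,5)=1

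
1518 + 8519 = 10037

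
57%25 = 7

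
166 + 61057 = 61223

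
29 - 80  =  -51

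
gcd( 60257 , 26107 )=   1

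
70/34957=70/34957 = 0.00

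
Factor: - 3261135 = -3^1 * 5^1*217409^1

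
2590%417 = 88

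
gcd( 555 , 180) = 15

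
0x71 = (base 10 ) 113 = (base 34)3B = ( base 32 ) 3h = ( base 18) 65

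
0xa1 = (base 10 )161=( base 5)1121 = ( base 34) 4P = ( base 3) 12222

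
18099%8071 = 1957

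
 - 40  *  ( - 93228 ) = 3729120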